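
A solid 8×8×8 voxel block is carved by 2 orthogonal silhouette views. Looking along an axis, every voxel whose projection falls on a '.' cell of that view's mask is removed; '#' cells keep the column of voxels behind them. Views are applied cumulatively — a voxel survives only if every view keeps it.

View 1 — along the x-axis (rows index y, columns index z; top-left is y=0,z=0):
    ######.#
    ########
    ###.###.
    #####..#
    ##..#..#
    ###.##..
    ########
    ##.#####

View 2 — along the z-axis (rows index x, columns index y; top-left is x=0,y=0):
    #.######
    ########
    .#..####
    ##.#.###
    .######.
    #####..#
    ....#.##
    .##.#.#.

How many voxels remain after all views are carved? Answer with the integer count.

remaining voxels: 287

full grid |V| = 512
step 1: project along x, AND mask (51/64) → |grid| = 408
step 2: project along z, AND mask (45/64) → |grid| = 287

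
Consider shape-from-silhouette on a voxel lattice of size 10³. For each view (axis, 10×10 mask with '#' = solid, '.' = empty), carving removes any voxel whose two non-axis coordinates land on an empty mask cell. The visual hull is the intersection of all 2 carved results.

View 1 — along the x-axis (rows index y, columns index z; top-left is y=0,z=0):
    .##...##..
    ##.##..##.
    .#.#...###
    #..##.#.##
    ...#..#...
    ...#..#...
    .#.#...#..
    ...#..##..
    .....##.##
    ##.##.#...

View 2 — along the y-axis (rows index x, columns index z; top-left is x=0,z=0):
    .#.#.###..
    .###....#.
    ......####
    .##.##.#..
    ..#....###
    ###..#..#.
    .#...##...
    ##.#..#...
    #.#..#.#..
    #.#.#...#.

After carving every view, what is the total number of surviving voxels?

162 voxels

full grid |V| = 1000
carve view 1 (along x, YZ-mask fill 40/100): 400 voxels remain
carve view 2 (along y, XZ-mask fill 42/100): 162 voxels remain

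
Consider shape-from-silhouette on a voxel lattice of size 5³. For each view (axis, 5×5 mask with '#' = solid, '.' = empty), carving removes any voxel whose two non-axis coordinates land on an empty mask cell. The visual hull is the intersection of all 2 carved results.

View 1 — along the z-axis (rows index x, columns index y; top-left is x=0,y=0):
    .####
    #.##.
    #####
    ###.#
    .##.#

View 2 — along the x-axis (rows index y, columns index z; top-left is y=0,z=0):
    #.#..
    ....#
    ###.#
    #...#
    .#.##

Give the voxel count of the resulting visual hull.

full grid |V| = 125
carve view 1 (along z, XY-mask fill 19/25): 95 voxels remain
carve view 2 (along x, YZ-mask fill 12/25): 48 voxels remain

remaining voxels: 48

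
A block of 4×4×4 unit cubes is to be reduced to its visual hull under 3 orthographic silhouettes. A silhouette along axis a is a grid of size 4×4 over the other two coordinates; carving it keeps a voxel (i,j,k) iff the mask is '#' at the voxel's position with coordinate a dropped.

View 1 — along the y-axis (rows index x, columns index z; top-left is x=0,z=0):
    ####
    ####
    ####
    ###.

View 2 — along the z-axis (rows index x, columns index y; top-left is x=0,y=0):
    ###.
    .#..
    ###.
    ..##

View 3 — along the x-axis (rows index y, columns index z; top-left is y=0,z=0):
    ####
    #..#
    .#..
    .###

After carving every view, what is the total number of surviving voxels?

before carving: 64 voxels (4×4×4)
step 1: project along y, AND mask (15/16) → |grid| = 60
step 2: project along z, AND mask (9/16) → |grid| = 34
step 3: project along x, AND mask (10/16) → |grid| = 19

19 voxels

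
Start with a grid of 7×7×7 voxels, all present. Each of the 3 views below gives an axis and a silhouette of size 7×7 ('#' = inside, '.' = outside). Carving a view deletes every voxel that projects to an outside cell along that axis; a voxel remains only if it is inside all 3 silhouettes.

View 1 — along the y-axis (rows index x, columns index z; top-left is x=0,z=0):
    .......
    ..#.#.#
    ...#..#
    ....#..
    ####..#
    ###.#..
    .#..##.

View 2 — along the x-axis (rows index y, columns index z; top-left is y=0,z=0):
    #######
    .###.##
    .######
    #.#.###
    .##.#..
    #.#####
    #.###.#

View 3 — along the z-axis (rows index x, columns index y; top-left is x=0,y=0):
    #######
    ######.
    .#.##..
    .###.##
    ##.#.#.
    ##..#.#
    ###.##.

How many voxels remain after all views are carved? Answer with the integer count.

voxel count = 63

initial block: 7^3 = 343
carve view 1 (along y, XZ-mask fill 18/49): 126 voxels remain
carve view 2 (along x, YZ-mask fill 37/49): 98 voxels remain
carve view 3 (along z, XY-mask fill 34/49): 63 voxels remain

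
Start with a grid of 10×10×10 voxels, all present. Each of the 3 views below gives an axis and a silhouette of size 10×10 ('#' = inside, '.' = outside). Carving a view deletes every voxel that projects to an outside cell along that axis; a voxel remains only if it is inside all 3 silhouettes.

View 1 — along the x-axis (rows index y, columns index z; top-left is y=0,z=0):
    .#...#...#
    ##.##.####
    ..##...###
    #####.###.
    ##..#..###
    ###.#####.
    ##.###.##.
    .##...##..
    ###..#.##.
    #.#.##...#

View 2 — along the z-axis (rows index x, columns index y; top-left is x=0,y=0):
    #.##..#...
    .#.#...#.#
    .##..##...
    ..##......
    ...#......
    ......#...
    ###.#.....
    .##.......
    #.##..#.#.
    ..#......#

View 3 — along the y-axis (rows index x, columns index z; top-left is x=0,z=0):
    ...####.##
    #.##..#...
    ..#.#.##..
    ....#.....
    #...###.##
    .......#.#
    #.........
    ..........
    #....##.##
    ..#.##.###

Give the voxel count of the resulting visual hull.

full grid |V| = 1000
  1. axis=0 (YZ plane), |mask|=60  ⇒  voxels=600
  2. axis=2 (XY plane), |mask|=29  ⇒  voxels=178
  3. axis=1 (XZ plane), |mask|=35  ⇒  voxels=64

voxel count = 64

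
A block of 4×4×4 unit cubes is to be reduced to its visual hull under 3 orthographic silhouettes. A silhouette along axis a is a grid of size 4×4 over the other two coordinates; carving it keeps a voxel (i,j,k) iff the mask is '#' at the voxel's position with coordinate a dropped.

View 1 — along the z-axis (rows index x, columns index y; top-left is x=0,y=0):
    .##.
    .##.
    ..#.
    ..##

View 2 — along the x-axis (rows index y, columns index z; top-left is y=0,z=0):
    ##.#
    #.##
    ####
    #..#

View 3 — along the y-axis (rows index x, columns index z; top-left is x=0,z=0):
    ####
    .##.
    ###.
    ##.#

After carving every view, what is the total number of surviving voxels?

18 voxels

start: 4×4×4 = 64 voxels
after view 1 [z-axis, 7 of 16 cells solid] → remaining = 28
after view 2 [x-axis, 12 of 16 cells solid] → remaining = 24
after view 3 [y-axis, 12 of 16 cells solid] → remaining = 18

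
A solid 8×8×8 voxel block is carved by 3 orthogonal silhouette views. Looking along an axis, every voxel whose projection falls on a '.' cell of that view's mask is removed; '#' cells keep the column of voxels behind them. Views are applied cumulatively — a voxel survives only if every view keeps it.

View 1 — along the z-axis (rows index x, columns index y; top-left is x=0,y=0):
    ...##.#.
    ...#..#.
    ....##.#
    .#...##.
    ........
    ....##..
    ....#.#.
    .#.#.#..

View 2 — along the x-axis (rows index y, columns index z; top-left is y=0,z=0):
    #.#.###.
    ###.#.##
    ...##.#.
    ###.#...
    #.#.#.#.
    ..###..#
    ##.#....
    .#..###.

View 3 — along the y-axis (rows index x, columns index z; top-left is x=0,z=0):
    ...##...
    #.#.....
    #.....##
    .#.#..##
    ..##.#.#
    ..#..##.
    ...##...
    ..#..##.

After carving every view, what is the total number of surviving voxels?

full grid |V| = 512
step 1: project along z, AND mask (18/64) → |grid| = 144
step 2: project along x, AND mask (33/64) → |grid| = 72
step 3: project along y, AND mask (23/64) → |grid| = 26

voxel count = 26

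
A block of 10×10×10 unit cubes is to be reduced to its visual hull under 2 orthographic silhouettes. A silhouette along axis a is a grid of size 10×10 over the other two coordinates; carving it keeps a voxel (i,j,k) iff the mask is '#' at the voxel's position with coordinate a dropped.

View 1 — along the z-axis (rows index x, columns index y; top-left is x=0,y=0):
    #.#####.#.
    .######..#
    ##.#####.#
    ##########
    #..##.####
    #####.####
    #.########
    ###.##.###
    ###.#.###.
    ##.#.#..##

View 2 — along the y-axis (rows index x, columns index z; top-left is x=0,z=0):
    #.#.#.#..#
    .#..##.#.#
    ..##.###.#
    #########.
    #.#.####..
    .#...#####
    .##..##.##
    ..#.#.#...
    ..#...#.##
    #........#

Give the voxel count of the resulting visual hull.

start: 10×10×10 = 1000 voxels
carve view 1 (along z, XY-mask fill 78/100): 780 voxels remain
carve view 2 (along y, XZ-mask fill 52/100): 422 voxels remain

remaining voxels: 422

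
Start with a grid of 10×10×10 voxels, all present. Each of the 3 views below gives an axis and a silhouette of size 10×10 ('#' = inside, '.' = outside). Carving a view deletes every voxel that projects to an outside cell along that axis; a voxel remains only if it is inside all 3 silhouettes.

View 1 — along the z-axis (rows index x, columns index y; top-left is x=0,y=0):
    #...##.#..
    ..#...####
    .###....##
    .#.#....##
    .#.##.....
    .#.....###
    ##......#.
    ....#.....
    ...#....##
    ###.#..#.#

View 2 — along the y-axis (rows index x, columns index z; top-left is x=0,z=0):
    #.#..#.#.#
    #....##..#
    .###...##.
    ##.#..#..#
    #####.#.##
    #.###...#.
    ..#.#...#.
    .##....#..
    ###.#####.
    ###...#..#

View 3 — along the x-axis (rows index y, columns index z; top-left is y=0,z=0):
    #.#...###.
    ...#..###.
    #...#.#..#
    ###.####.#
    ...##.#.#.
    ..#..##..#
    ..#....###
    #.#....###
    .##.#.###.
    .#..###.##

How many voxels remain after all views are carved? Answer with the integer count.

|visual hull| = 104

initial block: 10^3 = 1000
  1. axis=2 (XY plane), |mask|=38  ⇒  voxels=380
  2. axis=1 (XZ plane), |mask|=51  ⇒  voxels=195
  3. axis=0 (YZ plane), |mask|=50  ⇒  voxels=104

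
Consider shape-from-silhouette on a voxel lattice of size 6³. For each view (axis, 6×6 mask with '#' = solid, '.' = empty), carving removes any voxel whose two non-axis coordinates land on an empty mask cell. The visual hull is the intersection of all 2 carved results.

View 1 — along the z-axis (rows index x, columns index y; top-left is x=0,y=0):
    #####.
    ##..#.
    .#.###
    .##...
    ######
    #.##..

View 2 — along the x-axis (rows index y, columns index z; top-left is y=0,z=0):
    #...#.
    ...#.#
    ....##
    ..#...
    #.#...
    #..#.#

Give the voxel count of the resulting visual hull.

44 voxels

full grid |V| = 216
  1. axis=2 (XY plane), |mask|=23  ⇒  voxels=138
  2. axis=0 (YZ plane), |mask|=12  ⇒  voxels=44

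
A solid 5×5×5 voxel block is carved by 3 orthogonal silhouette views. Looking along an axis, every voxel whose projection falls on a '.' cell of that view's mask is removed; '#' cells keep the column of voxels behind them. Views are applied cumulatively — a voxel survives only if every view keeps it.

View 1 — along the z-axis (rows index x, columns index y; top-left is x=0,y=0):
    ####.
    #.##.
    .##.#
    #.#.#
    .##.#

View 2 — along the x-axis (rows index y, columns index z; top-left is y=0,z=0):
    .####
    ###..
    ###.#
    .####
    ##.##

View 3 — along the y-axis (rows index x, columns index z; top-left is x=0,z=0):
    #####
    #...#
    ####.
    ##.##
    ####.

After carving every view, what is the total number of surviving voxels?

47 voxels

initial block: 5^3 = 125
after view 1 [z-axis, 16 of 25 cells solid] → remaining = 80
after view 2 [x-axis, 19 of 25 cells solid] → remaining = 61
after view 3 [y-axis, 19 of 25 cells solid] → remaining = 47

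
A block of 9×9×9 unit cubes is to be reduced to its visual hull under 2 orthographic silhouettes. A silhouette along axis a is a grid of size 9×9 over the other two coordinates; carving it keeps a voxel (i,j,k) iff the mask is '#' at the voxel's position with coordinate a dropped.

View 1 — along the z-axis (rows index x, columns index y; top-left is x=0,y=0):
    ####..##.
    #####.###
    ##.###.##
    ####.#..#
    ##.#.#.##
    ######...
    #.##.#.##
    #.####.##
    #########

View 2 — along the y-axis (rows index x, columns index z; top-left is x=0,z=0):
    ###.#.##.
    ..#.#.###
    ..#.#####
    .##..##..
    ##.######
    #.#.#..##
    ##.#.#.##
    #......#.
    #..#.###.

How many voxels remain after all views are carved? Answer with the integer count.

before carving: 729 voxels (9×9×9)
after view 1 [z-axis, 61 of 81 cells solid] → remaining = 549
after view 2 [y-axis, 47 of 81 cells solid] → remaining = 315

|visual hull| = 315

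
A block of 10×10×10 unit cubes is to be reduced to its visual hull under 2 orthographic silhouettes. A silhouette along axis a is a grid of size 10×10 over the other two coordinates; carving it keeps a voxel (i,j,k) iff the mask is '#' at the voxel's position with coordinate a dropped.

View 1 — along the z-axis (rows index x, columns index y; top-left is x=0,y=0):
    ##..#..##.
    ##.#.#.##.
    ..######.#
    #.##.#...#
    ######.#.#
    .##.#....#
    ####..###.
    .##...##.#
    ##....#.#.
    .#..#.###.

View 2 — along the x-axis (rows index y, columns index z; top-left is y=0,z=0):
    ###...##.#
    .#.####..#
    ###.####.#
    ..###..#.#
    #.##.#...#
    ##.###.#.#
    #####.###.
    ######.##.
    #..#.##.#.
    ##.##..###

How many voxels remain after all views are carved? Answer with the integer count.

initial block: 10^3 = 1000
step 1: project along z, AND mask (56/100) → |grid| = 560
step 2: project along x, AND mask (65/100) → |grid| = 366

366 voxels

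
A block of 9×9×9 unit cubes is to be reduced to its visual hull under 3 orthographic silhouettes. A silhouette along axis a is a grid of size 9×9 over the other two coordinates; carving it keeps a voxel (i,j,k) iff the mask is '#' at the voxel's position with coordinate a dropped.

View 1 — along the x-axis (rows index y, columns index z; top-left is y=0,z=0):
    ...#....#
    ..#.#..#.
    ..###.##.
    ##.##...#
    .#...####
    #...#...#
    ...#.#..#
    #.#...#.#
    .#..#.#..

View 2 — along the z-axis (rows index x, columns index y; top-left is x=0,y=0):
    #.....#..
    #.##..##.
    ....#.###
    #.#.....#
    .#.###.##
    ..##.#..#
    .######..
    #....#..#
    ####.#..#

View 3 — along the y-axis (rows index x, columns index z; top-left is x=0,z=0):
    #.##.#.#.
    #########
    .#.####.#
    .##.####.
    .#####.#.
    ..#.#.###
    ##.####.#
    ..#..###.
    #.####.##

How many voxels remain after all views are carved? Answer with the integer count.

remaining voxels: 101

before carving: 729 voxels (9×9×9)
after view 1 [x-axis, 33 of 81 cells solid] → remaining = 297
after view 2 [z-axis, 39 of 81 cells solid] → remaining = 141
after view 3 [y-axis, 55 of 81 cells solid] → remaining = 101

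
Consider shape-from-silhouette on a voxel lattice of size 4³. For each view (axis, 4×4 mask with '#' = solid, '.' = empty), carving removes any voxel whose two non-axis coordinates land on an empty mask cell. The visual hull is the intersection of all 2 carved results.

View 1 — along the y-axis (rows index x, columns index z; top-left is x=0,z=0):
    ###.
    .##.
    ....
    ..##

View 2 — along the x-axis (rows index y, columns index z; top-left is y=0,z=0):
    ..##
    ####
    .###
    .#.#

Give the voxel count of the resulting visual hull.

|visual hull| = 20

full grid |V| = 64
after view 1 [y-axis, 7 of 16 cells solid] → remaining = 28
after view 2 [x-axis, 11 of 16 cells solid] → remaining = 20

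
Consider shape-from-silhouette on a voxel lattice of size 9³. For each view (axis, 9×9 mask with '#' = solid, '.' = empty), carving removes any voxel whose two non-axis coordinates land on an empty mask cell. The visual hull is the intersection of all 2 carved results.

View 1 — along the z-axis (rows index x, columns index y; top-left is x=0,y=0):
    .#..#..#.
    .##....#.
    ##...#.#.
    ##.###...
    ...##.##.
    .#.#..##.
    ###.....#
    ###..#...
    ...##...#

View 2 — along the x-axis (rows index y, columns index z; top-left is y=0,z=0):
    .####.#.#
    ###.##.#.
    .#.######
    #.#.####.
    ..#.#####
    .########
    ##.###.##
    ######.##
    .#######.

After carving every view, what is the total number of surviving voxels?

227 voxels

initial block: 9^3 = 729
V1 z: intersect with XY mask (34 set) -- 306 left
V2 x: intersect with YZ mask (61 set) -- 227 left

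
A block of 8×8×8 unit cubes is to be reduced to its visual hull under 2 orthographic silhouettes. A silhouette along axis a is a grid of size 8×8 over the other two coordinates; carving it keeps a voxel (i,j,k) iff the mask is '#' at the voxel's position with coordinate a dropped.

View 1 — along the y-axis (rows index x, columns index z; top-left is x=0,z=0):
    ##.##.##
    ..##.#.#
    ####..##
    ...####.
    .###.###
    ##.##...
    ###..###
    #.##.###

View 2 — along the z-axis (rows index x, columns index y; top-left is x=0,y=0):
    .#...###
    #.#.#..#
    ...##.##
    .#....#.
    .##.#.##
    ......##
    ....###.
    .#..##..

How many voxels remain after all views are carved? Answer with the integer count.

|visual hull| = 146

start: 8×8×8 = 512 voxels
  1. axis=1 (XZ plane), |mask|=42  ⇒  voxels=336
  2. axis=2 (XY plane), |mask|=27  ⇒  voxels=146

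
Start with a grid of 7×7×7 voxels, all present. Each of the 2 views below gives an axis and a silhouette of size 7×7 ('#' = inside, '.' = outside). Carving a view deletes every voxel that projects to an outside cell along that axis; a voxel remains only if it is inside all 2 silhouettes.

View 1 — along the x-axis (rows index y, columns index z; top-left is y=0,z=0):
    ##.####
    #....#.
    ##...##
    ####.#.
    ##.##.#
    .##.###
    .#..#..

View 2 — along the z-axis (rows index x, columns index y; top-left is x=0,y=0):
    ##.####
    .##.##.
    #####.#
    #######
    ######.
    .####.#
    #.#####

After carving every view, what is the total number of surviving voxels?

start: 7×7×7 = 343 voxels
after view 1 [x-axis, 29 of 49 cells solid] → remaining = 203
after view 2 [z-axis, 40 of 49 cells solid] → remaining = 166

remaining voxels: 166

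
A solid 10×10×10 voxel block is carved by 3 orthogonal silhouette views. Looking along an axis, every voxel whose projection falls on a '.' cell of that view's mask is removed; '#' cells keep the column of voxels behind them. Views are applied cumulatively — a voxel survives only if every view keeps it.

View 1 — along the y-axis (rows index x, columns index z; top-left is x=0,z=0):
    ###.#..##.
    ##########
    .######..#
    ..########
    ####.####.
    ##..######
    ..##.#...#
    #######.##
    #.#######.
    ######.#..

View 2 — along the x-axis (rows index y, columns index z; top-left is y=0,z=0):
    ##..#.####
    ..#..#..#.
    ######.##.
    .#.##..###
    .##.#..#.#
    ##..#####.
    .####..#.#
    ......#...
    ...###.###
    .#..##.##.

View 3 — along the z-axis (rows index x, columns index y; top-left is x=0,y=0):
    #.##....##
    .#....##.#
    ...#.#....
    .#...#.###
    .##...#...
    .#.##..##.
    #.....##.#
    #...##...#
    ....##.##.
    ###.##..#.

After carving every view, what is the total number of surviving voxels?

start: 10×10×10 = 1000 voxels
carve view 1 (along y, XZ-mask fill 75/100): 750 voxels remain
carve view 2 (along x, YZ-mask fill 54/100): 403 voxels remain
carve view 3 (along z, XY-mask fill 42/100): 161 voxels remain

|visual hull| = 161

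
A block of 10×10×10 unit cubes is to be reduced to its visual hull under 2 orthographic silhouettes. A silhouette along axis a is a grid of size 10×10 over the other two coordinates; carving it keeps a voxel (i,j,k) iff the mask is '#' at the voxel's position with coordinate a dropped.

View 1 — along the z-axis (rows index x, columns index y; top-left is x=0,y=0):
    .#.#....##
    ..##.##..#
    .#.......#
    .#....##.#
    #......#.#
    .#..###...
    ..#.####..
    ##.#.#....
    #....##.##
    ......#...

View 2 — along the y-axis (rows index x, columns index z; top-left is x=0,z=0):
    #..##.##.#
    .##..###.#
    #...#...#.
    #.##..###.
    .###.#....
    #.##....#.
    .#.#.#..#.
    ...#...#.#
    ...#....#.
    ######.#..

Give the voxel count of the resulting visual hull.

remaining voxels: 161

full grid |V| = 1000
carve view 1 (along z, XY-mask fill 37/100): 370 voxels remain
carve view 2 (along y, XZ-mask fill 45/100): 161 voxels remain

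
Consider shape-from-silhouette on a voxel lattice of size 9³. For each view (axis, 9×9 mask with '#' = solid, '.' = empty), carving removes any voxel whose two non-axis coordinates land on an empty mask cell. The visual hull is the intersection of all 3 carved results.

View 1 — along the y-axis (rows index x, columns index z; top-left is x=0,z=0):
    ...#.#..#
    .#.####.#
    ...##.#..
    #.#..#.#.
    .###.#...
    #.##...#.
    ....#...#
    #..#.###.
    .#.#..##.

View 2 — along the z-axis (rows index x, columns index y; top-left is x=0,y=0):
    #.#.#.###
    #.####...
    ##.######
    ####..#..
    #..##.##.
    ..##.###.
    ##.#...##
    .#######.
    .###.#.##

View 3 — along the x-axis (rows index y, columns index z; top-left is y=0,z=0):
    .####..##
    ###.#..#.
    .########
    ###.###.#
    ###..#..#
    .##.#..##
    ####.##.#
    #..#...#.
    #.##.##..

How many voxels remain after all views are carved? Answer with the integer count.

start: 9×9×9 = 729 voxels
  1. axis=1 (XZ plane), |mask|=35  ⇒  voxels=315
  2. axis=2 (XY plane), |mask|=52  ⇒  voxels=201
  3. axis=0 (YZ plane), |mask|=51  ⇒  voxels=124

124 voxels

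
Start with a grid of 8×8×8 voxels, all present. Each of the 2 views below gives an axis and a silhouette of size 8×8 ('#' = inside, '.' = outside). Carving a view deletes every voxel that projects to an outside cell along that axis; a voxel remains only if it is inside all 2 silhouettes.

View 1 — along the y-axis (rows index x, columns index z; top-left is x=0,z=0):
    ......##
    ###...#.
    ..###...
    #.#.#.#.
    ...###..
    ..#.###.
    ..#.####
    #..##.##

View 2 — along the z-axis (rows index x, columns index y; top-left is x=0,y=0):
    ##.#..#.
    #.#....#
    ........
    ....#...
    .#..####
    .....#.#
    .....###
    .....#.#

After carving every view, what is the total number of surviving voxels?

|visual hull| = 72

initial block: 8^3 = 512
  1. axis=1 (XZ plane), |mask|=30  ⇒  voxels=240
  2. axis=2 (XY plane), |mask|=20  ⇒  voxels=72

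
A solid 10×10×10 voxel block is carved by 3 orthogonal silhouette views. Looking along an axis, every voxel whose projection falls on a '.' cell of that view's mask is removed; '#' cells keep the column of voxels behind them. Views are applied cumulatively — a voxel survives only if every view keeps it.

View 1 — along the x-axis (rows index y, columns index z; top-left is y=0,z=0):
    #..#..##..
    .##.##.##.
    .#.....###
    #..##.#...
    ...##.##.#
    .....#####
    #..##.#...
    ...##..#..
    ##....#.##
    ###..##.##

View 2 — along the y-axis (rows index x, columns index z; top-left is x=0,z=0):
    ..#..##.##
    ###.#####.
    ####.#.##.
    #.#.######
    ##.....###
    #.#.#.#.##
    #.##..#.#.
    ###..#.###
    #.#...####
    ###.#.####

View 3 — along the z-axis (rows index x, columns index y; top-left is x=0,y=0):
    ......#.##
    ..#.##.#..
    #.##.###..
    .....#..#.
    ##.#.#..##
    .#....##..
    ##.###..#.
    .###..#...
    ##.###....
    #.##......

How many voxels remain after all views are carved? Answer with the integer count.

remaining voxels: 120

full grid |V| = 1000
carve view 1 (along x, YZ-mask fill 47/100): 470 voxels remain
carve view 2 (along y, XZ-mask fill 65/100): 304 voxels remain
carve view 3 (along z, XY-mask fill 42/100): 120 voxels remain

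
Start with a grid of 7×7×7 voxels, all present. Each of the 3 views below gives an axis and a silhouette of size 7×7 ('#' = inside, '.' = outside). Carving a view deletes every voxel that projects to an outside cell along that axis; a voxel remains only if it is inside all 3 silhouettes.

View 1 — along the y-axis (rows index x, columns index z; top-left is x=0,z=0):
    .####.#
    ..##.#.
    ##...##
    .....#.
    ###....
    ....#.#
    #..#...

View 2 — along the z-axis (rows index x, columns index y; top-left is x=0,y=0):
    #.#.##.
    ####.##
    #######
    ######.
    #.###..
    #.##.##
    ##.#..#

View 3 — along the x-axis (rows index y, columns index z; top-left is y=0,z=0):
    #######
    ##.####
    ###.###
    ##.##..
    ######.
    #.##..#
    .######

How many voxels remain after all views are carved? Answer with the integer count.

before carving: 343 voxels (7×7×7)
[1] y-view keeps 20 columns → grid now 140
[2] z-view keeps 36 columns → grid now 102
[3] x-view keeps 39 columns → grid now 81

|visual hull| = 81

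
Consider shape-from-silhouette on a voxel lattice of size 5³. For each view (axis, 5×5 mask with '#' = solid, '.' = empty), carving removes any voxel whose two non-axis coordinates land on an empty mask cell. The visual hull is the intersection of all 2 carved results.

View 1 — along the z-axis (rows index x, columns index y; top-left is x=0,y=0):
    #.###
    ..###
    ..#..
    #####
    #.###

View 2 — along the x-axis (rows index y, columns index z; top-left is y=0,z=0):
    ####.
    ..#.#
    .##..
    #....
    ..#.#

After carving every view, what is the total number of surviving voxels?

36 voxels

start: 5×5×5 = 125 voxels
carve view 1 (along z, XY-mask fill 17/25): 85 voxels remain
carve view 2 (along x, YZ-mask fill 11/25): 36 voxels remain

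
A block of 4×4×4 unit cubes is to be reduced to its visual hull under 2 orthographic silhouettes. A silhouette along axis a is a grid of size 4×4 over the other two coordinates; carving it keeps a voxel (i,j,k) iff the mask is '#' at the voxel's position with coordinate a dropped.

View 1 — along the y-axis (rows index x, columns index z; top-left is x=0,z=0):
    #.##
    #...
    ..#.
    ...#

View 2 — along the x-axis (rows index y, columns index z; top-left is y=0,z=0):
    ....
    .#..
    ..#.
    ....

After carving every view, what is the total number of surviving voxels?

2 voxels

before carving: 64 voxels (4×4×4)
step 1: project along y, AND mask (6/16) → |grid| = 24
step 2: project along x, AND mask (2/16) → |grid| = 2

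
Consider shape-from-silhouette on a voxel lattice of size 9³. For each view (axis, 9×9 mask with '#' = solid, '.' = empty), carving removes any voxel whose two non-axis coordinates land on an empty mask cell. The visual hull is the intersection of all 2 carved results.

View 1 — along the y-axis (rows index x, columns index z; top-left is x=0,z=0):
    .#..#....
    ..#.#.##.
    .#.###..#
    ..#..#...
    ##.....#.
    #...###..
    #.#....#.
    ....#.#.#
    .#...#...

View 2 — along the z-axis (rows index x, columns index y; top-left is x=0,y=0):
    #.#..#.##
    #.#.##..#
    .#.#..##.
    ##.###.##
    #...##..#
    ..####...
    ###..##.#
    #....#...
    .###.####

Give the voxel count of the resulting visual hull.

130 voxels

full grid |V| = 729
  1. axis=1 (XZ plane), |mask|=28  ⇒  voxels=252
  2. axis=2 (XY plane), |mask|=44  ⇒  voxels=130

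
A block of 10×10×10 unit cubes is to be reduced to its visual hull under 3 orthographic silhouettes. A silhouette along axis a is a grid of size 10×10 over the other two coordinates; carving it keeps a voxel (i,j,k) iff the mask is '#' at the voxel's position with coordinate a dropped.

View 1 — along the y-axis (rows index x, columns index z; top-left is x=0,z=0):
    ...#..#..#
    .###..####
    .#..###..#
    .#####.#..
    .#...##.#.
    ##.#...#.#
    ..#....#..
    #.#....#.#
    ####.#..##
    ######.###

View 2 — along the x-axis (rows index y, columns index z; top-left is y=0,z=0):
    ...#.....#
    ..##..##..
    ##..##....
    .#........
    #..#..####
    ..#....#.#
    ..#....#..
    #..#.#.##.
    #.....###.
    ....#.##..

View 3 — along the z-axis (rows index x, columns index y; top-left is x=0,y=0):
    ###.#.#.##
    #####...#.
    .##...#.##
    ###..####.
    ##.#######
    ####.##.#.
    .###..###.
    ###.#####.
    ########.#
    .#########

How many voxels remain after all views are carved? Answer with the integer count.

start: 10×10×10 = 1000 voxels
  1. axis=1 (XZ plane), |mask|=52  ⇒  voxels=520
  2. axis=0 (YZ plane), |mask|=34  ⇒  voxels=179
  3. axis=2 (XY plane), |mask|=73  ⇒  voxels=137

137 voxels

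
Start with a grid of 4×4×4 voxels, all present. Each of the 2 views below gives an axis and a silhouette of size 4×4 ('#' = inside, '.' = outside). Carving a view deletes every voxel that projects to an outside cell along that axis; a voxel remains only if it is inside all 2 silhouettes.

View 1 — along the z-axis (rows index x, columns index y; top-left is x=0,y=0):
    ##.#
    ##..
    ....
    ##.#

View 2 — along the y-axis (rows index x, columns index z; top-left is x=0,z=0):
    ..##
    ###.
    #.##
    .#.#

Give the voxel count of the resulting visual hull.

initial block: 4^3 = 64
  1. axis=2 (XY plane), |mask|=8  ⇒  voxels=32
  2. axis=1 (XZ plane), |mask|=10  ⇒  voxels=18

|visual hull| = 18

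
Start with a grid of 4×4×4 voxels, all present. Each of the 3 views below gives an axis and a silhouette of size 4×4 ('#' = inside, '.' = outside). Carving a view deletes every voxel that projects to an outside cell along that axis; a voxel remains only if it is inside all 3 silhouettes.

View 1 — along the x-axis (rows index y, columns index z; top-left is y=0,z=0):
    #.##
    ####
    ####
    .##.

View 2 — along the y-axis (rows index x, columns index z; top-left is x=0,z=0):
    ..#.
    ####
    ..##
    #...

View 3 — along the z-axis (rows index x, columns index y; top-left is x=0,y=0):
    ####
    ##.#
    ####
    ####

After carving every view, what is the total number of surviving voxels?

remaining voxels: 23

start: 4×4×4 = 64 voxels
  1. axis=0 (YZ plane), |mask|=13  ⇒  voxels=52
  2. axis=1 (XZ plane), |mask|=8  ⇒  voxels=27
  3. axis=2 (XY plane), |mask|=15  ⇒  voxels=23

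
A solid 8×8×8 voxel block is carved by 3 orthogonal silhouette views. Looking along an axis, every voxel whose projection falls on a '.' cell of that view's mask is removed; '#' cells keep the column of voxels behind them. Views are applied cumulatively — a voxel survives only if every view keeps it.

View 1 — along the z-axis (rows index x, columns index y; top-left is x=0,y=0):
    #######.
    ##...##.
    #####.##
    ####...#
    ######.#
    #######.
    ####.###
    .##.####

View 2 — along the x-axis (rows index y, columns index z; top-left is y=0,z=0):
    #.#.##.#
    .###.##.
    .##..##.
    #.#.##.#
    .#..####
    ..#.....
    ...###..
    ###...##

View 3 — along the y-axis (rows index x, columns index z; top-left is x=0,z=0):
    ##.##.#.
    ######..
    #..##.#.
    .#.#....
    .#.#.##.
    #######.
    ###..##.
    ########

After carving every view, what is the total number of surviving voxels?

initial block: 8^3 = 512
[1] z-view keeps 50 columns → grid now 400
[2] x-view keeps 33 columns → grid now 207
[3] y-view keeps 41 columns → grid now 125

voxel count = 125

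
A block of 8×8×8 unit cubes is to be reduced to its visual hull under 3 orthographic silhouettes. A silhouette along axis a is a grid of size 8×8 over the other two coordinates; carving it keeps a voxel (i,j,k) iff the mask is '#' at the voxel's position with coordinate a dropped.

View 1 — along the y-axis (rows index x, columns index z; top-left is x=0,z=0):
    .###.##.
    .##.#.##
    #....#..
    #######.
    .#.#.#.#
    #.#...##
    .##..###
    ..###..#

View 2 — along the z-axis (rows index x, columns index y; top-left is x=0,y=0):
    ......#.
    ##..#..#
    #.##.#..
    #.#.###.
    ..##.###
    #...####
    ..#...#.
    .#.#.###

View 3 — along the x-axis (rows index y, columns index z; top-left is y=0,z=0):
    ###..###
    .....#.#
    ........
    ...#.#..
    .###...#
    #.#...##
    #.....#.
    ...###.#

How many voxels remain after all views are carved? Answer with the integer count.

55 voxels

before carving: 512 voxels (8×8×8)
V1 y: intersect with XZ mask (36 set) -- 288 left
V2 z: intersect with XY mask (31 set) -- 138 left
V3 x: intersect with YZ mask (24 set) -- 55 left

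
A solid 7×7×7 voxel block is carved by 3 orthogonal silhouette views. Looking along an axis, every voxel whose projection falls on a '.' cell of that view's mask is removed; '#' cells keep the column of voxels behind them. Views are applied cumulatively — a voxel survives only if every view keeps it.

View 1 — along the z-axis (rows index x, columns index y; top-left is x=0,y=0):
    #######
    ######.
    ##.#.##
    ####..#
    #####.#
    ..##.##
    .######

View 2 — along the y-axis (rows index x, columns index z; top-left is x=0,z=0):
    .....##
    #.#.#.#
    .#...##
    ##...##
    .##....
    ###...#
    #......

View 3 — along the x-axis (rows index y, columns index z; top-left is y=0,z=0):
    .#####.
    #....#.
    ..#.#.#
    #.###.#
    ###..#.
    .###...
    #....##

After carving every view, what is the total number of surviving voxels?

full grid |V| = 343
  1. axis=2 (XY plane), |mask|=39  ⇒  voxels=273
  2. axis=1 (XZ plane), |mask|=20  ⇒  voxels=107
  3. axis=0 (YZ plane), |mask|=25  ⇒  voxels=56

|visual hull| = 56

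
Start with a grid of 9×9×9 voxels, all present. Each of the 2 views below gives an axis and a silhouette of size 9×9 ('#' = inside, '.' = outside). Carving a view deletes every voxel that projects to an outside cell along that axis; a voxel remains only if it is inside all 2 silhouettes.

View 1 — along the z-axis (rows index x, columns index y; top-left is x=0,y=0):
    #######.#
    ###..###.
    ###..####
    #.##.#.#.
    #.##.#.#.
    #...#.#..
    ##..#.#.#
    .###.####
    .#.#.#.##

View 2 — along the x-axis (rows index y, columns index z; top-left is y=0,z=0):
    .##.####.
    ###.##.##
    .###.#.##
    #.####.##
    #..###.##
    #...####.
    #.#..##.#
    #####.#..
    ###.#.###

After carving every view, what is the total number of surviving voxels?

voxel count = 309

start: 9×9×9 = 729 voxels
V1 z: intersect with XY mask (51 set) -- 459 left
V2 x: intersect with YZ mask (55 set) -- 309 left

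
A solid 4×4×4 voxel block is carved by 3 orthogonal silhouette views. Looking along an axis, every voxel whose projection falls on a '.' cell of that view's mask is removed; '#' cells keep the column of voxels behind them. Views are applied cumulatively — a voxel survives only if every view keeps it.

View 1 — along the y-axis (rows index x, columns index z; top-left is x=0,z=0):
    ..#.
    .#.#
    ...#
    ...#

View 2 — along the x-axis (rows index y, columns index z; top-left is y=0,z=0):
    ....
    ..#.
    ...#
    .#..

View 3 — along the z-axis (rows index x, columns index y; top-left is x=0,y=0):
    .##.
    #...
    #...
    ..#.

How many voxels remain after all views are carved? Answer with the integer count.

remaining voxels: 2

full grid |V| = 64
V1 y: intersect with XZ mask (5 set) -- 20 left
V2 x: intersect with YZ mask (3 set) -- 5 left
V3 z: intersect with XY mask (5 set) -- 2 left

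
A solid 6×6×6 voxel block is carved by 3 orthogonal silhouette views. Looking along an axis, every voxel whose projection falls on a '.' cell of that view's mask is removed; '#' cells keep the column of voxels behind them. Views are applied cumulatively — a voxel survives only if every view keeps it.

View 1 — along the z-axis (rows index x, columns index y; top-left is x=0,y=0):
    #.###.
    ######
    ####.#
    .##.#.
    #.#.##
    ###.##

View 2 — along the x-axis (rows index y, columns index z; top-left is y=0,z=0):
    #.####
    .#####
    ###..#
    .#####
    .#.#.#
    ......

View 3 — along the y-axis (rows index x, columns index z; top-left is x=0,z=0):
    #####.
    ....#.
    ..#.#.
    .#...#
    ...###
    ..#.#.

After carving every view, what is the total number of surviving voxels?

voxel count = 40

full grid |V| = 216
V1 z: intersect with XY mask (27 set) -- 162 left
V2 x: intersect with YZ mask (22 set) -- 99 left
V3 y: intersect with XZ mask (15 set) -- 40 left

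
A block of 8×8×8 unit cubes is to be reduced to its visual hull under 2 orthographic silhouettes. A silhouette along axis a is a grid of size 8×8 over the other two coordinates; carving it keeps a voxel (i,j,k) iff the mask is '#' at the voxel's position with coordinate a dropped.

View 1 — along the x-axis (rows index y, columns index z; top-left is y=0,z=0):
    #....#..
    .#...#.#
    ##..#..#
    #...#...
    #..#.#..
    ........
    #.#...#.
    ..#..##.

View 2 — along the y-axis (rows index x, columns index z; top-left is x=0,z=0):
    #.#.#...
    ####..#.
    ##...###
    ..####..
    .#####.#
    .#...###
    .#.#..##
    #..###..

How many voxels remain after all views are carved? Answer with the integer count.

before carving: 512 voxels (8×8×8)
  1. axis=0 (YZ plane), |mask|=20  ⇒  voxels=160
  2. axis=1 (XZ plane), |mask|=35  ⇒  voxels=87

voxel count = 87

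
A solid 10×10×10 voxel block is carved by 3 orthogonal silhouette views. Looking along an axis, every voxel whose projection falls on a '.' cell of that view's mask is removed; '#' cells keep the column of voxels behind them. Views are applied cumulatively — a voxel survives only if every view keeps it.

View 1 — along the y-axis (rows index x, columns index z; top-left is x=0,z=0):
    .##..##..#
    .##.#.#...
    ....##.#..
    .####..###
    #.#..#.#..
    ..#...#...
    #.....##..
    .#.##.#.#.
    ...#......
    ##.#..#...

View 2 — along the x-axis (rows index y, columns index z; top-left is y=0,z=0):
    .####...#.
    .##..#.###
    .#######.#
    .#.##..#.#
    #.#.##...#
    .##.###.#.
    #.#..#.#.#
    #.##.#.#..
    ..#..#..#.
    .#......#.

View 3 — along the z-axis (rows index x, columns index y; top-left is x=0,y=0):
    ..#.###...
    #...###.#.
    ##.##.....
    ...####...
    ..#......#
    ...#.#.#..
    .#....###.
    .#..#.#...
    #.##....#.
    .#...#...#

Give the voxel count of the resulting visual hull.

remaining voxels: 69

full grid |V| = 1000
after view 1 [y-axis, 38 of 100 cells solid] → remaining = 380
after view 2 [x-axis, 50 of 100 cells solid] → remaining = 188
after view 3 [z-axis, 36 of 100 cells solid] → remaining = 69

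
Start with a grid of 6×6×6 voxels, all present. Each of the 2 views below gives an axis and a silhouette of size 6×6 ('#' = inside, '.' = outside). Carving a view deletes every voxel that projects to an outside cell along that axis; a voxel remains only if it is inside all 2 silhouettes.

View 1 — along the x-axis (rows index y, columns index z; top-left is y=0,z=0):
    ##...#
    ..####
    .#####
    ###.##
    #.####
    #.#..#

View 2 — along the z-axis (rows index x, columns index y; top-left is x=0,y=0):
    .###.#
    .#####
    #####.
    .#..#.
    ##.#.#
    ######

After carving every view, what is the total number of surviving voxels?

full grid |V| = 216
carve view 1 (along x, YZ-mask fill 25/36): 150 voxels remain
carve view 2 (along z, XY-mask fill 26/36): 110 voxels remain

|visual hull| = 110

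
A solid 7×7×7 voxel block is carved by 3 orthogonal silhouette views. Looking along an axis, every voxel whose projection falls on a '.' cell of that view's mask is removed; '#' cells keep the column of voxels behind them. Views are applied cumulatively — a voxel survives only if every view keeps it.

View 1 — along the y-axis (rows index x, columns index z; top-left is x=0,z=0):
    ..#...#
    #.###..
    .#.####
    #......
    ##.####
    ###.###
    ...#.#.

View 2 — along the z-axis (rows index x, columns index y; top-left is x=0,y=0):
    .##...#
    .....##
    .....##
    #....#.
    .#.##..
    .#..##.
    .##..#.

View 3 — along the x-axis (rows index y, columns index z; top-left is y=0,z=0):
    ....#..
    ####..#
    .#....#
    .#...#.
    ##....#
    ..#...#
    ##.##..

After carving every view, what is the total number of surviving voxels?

|visual hull| = 30

start: 7×7×7 = 343 voxels
carve view 1 (along y, XZ-mask fill 26/49): 182 voxels remain
carve view 2 (along z, XY-mask fill 18/49): 68 voxels remain
carve view 3 (along x, YZ-mask fill 19/49): 30 voxels remain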